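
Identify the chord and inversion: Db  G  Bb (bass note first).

Reducing to letter names: Db, G, Bb. These stack in thirds as G–Bb–Db — a G diminished triad.
With the fifth (Db) in the bass, the chord is in second inversion (figured bass 6/4).

G diminished, second inversion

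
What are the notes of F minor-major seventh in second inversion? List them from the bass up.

The chord tones are F–Ab–C–E. With the fifth (C) lowest for second inversion: C, E, F, Ab.

C, E, F, Ab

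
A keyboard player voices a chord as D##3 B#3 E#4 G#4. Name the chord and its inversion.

Reducing to letter names: D##, B#, E#, G#. These stack in thirds as E#–G#–B#–D## — an E# minor-major seventh chord.
D## is the seventh of E# minor-major seventh; seventh in the bass means third inversion (figured bass 4/2).

E# minor-major seventh, third inversion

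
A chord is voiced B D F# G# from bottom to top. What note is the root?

G#

B, D, F#, G# are the tones of a G# half-diminished seventh chord (G#–B–D–F#), making G# the root.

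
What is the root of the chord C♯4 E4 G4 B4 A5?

A

Reordering C#, E, G, B, A into stacked thirds gives A–C#–E–G–B; the bottom of that stack, A, is the root.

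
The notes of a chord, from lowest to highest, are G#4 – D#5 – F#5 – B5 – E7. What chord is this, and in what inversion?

E major ninth, first inversion

Reducing to letter names: G#, D#, F#, B, E. These stack in thirds as E–G#–B–D#–F# — an E major ninth chord.
G# is the third of E major ninth; third in the bass means first inversion.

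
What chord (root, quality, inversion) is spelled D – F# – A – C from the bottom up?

D dominant seventh, root position

The pitch classes D, F#, A, C arrange in thirds as D–F#–A–C: a D dominant seventh chord.
With the root (D) in the bass, the chord is in root position (figured bass 7).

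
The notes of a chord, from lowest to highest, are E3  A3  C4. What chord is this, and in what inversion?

The distinct note names are E, A, C. Stacked in thirds they read A–C–E, which is a minor triad on A.
The lowest note is E, the fifth of the chord, so this is second inversion (figured bass 6/4).

A minor, second inversion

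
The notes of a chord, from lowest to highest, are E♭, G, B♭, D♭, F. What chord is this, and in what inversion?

Eb dominant ninth, root position

Reducing to letter names: Eb, G, Bb, Db, F. These stack in thirds as Eb–G–Bb–Db–F — an Eb dominant ninth chord.
Eb is the root of Eb dominant ninth; root in the bass means root position.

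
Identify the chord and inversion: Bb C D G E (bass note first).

C dominant ninth, third inversion

The pitch classes Bb, C, D, G, E arrange in thirds as C–E–G–Bb–D: a C dominant ninth chord.
With the seventh (Bb) in the bass, the chord is in third inversion.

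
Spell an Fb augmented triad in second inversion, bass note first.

Fb augmented is Fb–Ab–C. Second inversion puts the fifth (C) in the bass, with the remaining tones above: C, Fb, Ab.

C, Fb, Ab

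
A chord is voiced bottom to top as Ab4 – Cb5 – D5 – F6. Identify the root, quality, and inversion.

The pitch classes Ab, Cb, D, F arrange in thirds as D–F–Ab–Cb: a D diminished seventh chord.
Ab is the fifth of D diminished seventh; fifth in the bass means second inversion (figured bass 4/3).

D diminished seventh, second inversion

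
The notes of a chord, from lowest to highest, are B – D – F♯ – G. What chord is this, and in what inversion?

The distinct note names are B, D, F#, G. Stacked in thirds they read G–B–D–F#, which is a major seventh chord on G.
With the third (B) in the bass, the chord is in first inversion (figured bass 6/5).

G major seventh, first inversion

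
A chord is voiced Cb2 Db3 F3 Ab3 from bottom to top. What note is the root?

Cb, Db, F, Ab are the tones of a Db dominant seventh chord (Db–F–Ab–Cb), making Db the root.

Db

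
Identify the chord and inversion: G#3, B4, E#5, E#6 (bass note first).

Reducing to letter names: G#, B, E#. These stack in thirds as E#–G#–B — an E# diminished triad.
G# is the third of E# diminished; third in the bass means first inversion (figured bass 6).

E# diminished, first inversion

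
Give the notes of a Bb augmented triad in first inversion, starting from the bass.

D, F#, Bb

Spelling Bb augmented: Bb–D–F#. In first inversion the third is bass, giving D, F#, Bb from the bottom.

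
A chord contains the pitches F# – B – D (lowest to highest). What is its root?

F#, B, D are the tones of a B minor triad (B–D–F#), making B the root.

B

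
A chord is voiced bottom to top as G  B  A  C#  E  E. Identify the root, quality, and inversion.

The pitch classes G, B, A, C#, E arrange in thirds as A–C#–E–G–B: an A dominant ninth chord.
G is the seventh of A dominant ninth; seventh in the bass means third inversion.

A dominant ninth, third inversion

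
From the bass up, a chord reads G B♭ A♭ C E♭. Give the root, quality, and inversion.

Reducing to letter names: G, Bb, Ab, C, Eb. These stack in thirds as Ab–C–Eb–G–Bb — an Ab major ninth chord.
With the seventh (G) in the bass, the chord is in third inversion.

Ab major ninth, third inversion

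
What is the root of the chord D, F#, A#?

D, F#, A# are the tones of a D augmented triad (D–F#–A#), making D the root.

D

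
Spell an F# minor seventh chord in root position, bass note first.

F# minor seventh is F#–A–C#–E. Root position puts the root (F#) in the bass, with the remaining tones above: F#, A, C#, E.

F#, A, C#, E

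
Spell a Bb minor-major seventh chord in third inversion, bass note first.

The chord tones are Bb–Db–F–A. With the seventh (A) lowest for third inversion: A, Bb, Db, F.

A, Bb, Db, F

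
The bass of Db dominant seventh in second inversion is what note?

Ab

The fifth of Db dominant seventh (Db–F–Ab–Cb) is Ab; that is the bass in second inversion.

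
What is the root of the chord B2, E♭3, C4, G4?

Reordering B, Eb, C, G into stacked thirds gives C–Eb–G–B; the bottom of that stack, C, is the root.

C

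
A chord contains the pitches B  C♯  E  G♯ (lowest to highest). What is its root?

C#

B, C#, E, G# are the tones of a C# minor seventh chord (C#–E–G#–B), making C# the root.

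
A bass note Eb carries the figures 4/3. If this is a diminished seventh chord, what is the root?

A

The figures 4/3 mean the fifth of the chord is in the bass. If Eb is the fifth of a diminished seventh chord, the root is A (chord tones A–C–Eb–Gb).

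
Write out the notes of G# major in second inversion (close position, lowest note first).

D#, G#, B#

The chord tones are G#–B#–D#. With the fifth (D#) lowest for second inversion: D#, G#, B#.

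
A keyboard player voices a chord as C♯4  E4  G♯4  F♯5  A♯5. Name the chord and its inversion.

The distinct note names are C#, E, G#, F#, A#. Stacked in thirds they read F#–A#–C#–E–G#, which is a dominant ninth chord on F#.
The lowest note is C#, the fifth of the chord, so this is second inversion.

F# dominant ninth, second inversion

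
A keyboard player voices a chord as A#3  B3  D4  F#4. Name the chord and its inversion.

Reducing to letter names: A#, B, D, F#. These stack in thirds as B–D–F#–A# — a B minor-major seventh chord.
A# is the seventh of B minor-major seventh; seventh in the bass means third inversion (figured bass 4/2).

B minor-major seventh, third inversion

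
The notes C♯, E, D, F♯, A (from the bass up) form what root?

D

C#, E, D, F#, A are the tones of a D major ninth chord (D–F#–A–C#–E), making D the root.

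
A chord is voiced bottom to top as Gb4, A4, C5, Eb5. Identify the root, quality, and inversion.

The pitch classes Gb, A, C, Eb arrange in thirds as A–C–Eb–Gb: an A diminished seventh chord.
The lowest note is Gb, the seventh of the chord, so this is third inversion (figured bass 4/2).

A diminished seventh, third inversion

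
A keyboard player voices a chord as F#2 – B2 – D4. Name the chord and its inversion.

B minor, second inversion

The pitch classes F#, B, D arrange in thirds as B–D–F#: a B minor triad.
With the fifth (F#) in the bass, the chord is in second inversion (figured bass 6/4).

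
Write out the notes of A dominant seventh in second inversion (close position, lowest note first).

E, G, A, C#

The chord tones are A–C#–E–G. With the fifth (E) lowest for second inversion: E, G, A, C#.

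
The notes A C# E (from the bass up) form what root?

A

A, C#, E are the tones of an A major triad (A–C#–E), making A the root.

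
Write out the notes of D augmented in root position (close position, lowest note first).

D, F#, A#

D augmented is D–F#–A#. Root position puts the root (D) in the bass, with the remaining tones above: D, F#, A#.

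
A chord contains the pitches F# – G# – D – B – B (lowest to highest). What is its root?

Reordering F#, G#, D, B into stacked thirds gives G#–B–D–F#; the bottom of that stack, G#, is the root.

G#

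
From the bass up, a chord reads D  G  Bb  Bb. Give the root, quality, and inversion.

G minor, second inversion

Reducing to letter names: D, G, Bb. These stack in thirds as G–Bb–D — a G minor triad.
D is the fifth of G minor; fifth in the bass means second inversion (figured bass 6/4).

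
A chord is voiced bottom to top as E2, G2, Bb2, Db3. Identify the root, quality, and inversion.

E diminished seventh, root position

The pitch classes E, G, Bb, Db arrange in thirds as E–G–Bb–Db: an E diminished seventh chord.
With the root (E) in the bass, the chord is in root position (figured bass 7).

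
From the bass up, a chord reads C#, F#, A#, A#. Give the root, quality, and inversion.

The distinct note names are C#, F#, A#. Stacked in thirds they read F#–A#–C#, which is a major triad on F#.
The lowest note is C#, the fifth of the chord, so this is second inversion (figured bass 6/4).

F# major, second inversion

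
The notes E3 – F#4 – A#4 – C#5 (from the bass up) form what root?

F#

The distinct letter names are E, F#, A#, C#. Arranged as a stack of thirds they read F#–A#–C#–E, so F# is the root (an F# dominant seventh chord).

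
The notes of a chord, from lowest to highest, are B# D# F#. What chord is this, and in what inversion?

Reducing to letter names: B#, D#, F#. These stack in thirds as B#–D#–F# — a B# diminished triad.
B# is the root of B# diminished; root in the bass means root position (figured bass 5/3).

B# diminished, root position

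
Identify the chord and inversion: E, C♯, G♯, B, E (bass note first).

Reducing to letter names: E, C#, G#, B. These stack in thirds as C#–E–G#–B — a C# minor seventh chord.
With the third (E) in the bass, the chord is in first inversion (figured bass 6/5).

C# minor seventh, first inversion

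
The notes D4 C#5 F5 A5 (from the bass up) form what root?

D, C#, F, A are the tones of a D minor-major seventh chord (D–F–A–C#), making D the root.

D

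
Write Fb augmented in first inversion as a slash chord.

First inversion of Fb augmented has the third (Ab) in the bass. As a slash chord: Fbaug/Ab.

Fbaug/Ab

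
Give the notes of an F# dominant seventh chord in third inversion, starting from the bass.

E, F#, A#, C#

Spelling F# dominant seventh: F#–A#–C#–E. In third inversion the seventh is bass, giving E, F#, A#, C# from the bottom.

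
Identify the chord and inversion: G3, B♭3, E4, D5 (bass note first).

E half-diminished seventh, first inversion

The pitch classes G, Bb, E, D arrange in thirds as E–G–Bb–D: an E half-diminished seventh chord.
G is the third of E half-diminished seventh; third in the bass means first inversion (figured bass 6/5).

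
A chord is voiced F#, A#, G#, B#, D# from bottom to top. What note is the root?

Reordering F#, A#, G#, B#, D# into stacked thirds gives G#–B#–D#–F#–A#; the bottom of that stack, G#, is the root.

G#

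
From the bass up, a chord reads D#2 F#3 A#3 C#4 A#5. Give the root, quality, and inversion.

The distinct note names are D#, F#, A#, C#. Stacked in thirds they read D#–F#–A#–C#, which is a minor seventh chord on D#.
The lowest note is D#, the root of the chord, so this is root position (figured bass 7).

D# minor seventh, root position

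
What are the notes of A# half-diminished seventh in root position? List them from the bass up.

A#, C#, E, G#

A# half-diminished seventh is A#–C#–E–G#. Root position puts the root (A#) in the bass, with the remaining tones above: A#, C#, E, G#.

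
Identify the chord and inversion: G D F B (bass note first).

The pitch classes G, D, F, B arrange in thirds as G–B–D–F: a G dominant seventh chord.
G is the root of G dominant seventh; root in the bass means root position (figured bass 7).

G dominant seventh, root position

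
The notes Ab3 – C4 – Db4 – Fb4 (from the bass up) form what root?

Db

Ab, C, Db, Fb are the tones of a Db minor-major seventh chord (Db–Fb–Ab–C), making Db the root.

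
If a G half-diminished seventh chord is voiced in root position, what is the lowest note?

G half-diminished seventh is G–Bb–Db–F. Root position places the root in the bass: G.

G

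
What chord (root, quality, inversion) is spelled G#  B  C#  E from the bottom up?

The pitch classes G#, B, C#, E arrange in thirds as C#–E–G#–B: a C# minor seventh chord.
G# is the fifth of C# minor seventh; fifth in the bass means second inversion (figured bass 4/3).

C# minor seventh, second inversion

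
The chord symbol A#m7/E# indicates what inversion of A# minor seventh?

A#m7/E# means A# minor seventh with E# in the bass. E# is the fifth of A# minor seventh (A#–C#–E#–G#), so this is second inversion.

second inversion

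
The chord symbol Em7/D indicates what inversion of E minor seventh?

Em7/D means E minor seventh with D in the bass. D is the seventh of E minor seventh (E–G–B–D), so this is third inversion.

third inversion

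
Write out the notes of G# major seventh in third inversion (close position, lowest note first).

Spelling G# major seventh: G#–B#–D#–F##. In third inversion the seventh is bass, giving F##, G#, B#, D# from the bottom.

F##, G#, B#, D#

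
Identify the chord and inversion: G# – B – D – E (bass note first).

The pitch classes G#, B, D, E arrange in thirds as E–G#–B–D: an E dominant seventh chord.
G# is the third of E dominant seventh; third in the bass means first inversion (figured bass 6/5).

E dominant seventh, first inversion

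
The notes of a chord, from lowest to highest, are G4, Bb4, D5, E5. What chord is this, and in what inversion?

E half-diminished seventh, first inversion

Reducing to letter names: G, Bb, D, E. These stack in thirds as E–G–Bb–D — an E half-diminished seventh chord.
G is the third of E half-diminished seventh; third in the bass means first inversion (figured bass 6/5).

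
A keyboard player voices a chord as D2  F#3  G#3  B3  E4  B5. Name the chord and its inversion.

E dominant ninth, third inversion

The pitch classes D, F#, G#, B, E arrange in thirds as E–G#–B–D–F#: an E dominant ninth chord.
D is the seventh of E dominant ninth; seventh in the bass means third inversion.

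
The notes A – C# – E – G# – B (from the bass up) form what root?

A, C#, E, G#, B are the tones of an A major ninth chord (A–C#–E–G#–B), making A the root.

A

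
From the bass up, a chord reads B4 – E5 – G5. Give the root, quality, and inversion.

Reducing to letter names: B, E, G. These stack in thirds as E–G–B — an E minor triad.
B is the fifth of E minor; fifth in the bass means second inversion (figured bass 6/4).

E minor, second inversion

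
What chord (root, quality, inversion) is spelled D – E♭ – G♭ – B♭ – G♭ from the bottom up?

Reducing to letter names: D, Eb, Gb, Bb. These stack in thirds as Eb–Gb–Bb–D — an Eb minor-major seventh chord.
D is the seventh of Eb minor-major seventh; seventh in the bass means third inversion (figured bass 4/2).

Eb minor-major seventh, third inversion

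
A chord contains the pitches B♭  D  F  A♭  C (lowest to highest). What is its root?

Bb

The distinct letter names are Bb, D, F, Ab, C. Arranged as a stack of thirds they read Bb–D–F–Ab–C, so Bb is the root (a Bb dominant ninth chord).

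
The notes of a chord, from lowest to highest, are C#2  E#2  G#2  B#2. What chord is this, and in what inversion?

The pitch classes C#, E#, G#, B# arrange in thirds as C#–E#–G#–B#: a C# major seventh chord.
With the root (C#) in the bass, the chord is in root position (figured bass 7).

C# major seventh, root position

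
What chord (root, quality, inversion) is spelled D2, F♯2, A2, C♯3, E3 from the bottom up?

The pitch classes D, F#, A, C#, E arrange in thirds as D–F#–A–C#–E: a D major ninth chord.
With the root (D) in the bass, the chord is in root position.

D major ninth, root position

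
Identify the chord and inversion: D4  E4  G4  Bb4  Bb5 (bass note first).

Reducing to letter names: D, E, G, Bb. These stack in thirds as E–G–Bb–D — an E half-diminished seventh chord.
D is the seventh of E half-diminished seventh; seventh in the bass means third inversion (figured bass 4/2).

E half-diminished seventh, third inversion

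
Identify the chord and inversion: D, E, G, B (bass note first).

E minor seventh, third inversion

The pitch classes D, E, G, B arrange in thirds as E–G–B–D: an E minor seventh chord.
With the seventh (D) in the bass, the chord is in third inversion (figured bass 4/2).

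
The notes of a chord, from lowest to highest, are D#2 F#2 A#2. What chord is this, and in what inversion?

D# minor, root position

Reducing to letter names: D#, F#, A#. These stack in thirds as D#–F#–A# — a D# minor triad.
D# is the root of D# minor; root in the bass means root position (figured bass 5/3).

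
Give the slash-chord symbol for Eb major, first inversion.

First inversion of Eb major has the third (G) in the bass. As a slash chord: Ebmaj/G.

Ebmaj/G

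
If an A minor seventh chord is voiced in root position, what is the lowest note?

A minor seventh is A–C–E–G. Root position places the root in the bass: A.

A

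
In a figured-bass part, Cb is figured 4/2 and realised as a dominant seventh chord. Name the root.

The figures 4/2 mean the seventh of the chord is in the bass. If Cb is the seventh of a dominant seventh chord, the root is Db (chord tones Db–F–Ab–Cb).

Db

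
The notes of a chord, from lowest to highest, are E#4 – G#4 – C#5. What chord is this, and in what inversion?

The distinct note names are E#, G#, C#. Stacked in thirds they read C#–E#–G#, which is a major triad on C#.
The lowest note is E#, the third of the chord, so this is first inversion (figured bass 6).

C# major, first inversion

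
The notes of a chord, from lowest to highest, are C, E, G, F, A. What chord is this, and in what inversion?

The distinct note names are C, E, G, F, A. Stacked in thirds they read F–A–C–E–G, which is a major ninth chord on F.
C is the fifth of F major ninth; fifth in the bass means second inversion.

F major ninth, second inversion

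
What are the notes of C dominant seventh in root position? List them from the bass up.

C dominant seventh is C–E–G–Bb. Root position puts the root (C) in the bass, with the remaining tones above: C, E, G, Bb.

C, E, G, Bb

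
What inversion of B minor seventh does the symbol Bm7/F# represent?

second inversion

Bm7/F# means B minor seventh with F# in the bass. F# is the fifth of B minor seventh (B–D–F#–A), so this is second inversion.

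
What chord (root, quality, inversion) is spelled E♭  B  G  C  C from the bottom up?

Reducing to letter names: Eb, B, G, C. These stack in thirds as C–Eb–G–B — a C minor-major seventh chord.
The lowest note is Eb, the third of the chord, so this is first inversion (figured bass 6/5).

C minor-major seventh, first inversion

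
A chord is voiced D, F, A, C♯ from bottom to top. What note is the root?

D

D, F, A, C# are the tones of a D minor-major seventh chord (D–F–A–C#), making D the root.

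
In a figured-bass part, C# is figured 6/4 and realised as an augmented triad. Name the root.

The figures 6/4 mean the fifth of the chord is in the bass. If C# is the fifth of an augmented triad, the root is F (chord tones F–A–C#).

F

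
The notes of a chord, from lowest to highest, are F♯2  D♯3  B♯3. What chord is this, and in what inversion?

The distinct note names are F#, D#, B#. Stacked in thirds they read B#–D#–F#, which is a diminished triad on B#.
F# is the fifth of B# diminished; fifth in the bass means second inversion (figured bass 6/4).

B# diminished, second inversion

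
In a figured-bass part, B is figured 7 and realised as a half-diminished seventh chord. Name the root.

The figures 7 mean the root of the chord is in the bass. If B is the root of a half-diminished seventh chord, the root is B (chord tones B–D–F–A).

B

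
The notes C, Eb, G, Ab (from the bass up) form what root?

The distinct letter names are C, Eb, G, Ab. Arranged as a stack of thirds they read Ab–C–Eb–G, so Ab is the root (an Ab major seventh chord).

Ab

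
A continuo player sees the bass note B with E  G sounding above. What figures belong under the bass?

6/4

The notes B, E, G stack in thirds as E–G–B — an E minor triad. The bass B is the fifth, so this is second inversion: figured 6/4.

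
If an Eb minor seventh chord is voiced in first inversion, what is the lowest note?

Gb

In first inversion the third is lowest. For Eb minor seventh (Eb–Gb–Bb–Db) that is Gb.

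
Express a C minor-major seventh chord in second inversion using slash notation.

Second inversion of C minor-major seventh has the fifth (G) in the bass. As a slash chord: Cm(maj7)/G.

Cm(maj7)/G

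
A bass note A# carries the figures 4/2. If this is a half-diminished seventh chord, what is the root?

B#

The figures 4/2 mean the seventh of the chord is in the bass. If A# is the seventh of a half-diminished seventh chord, the root is B# (chord tones B#–D#–F#–A#).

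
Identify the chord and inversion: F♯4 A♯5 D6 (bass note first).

D augmented, first inversion

The pitch classes F#, A#, D arrange in thirds as D–F#–A#: a D augmented triad.
The lowest note is F#, the third of the chord, so this is first inversion (figured bass 6).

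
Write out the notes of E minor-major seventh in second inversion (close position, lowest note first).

Spelling E minor-major seventh: E–G–B–D#. In second inversion the fifth is bass, giving B, D#, E, G from the bottom.

B, D#, E, G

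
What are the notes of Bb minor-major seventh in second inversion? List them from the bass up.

Spelling Bb minor-major seventh: Bb–Db–F–A. In second inversion the fifth is bass, giving F, A, Bb, Db from the bottom.

F, A, Bb, Db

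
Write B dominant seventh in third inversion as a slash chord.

Third inversion of B dominant seventh has the seventh (A) in the bass. As a slash chord: B7/A.

B7/A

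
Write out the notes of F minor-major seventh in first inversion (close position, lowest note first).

Ab, C, E, F

Spelling F minor-major seventh: F–Ab–C–E. In first inversion the third is bass, giving Ab, C, E, F from the bottom.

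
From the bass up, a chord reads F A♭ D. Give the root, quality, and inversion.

Reducing to letter names: F, Ab, D. These stack in thirds as D–F–Ab — a D diminished triad.
The lowest note is F, the third of the chord, so this is first inversion (figured bass 6).

D diminished, first inversion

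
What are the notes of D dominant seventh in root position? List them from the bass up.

The chord tones are D–F#–A–C. With the root (D) lowest for root position: D, F#, A, C.

D, F#, A, C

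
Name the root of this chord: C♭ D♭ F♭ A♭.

Reordering Cb, Db, Fb, Ab into stacked thirds gives Db–Fb–Ab–Cb; the bottom of that stack, Db, is the root.

Db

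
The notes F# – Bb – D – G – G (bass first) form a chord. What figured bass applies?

The notes F#, Bb, D, G stack in thirds as G–Bb–D–F# — a G minor-major seventh chord. The bass F# is the seventh, so this is third inversion: figured 4/2.

4/2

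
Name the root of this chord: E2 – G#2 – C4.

C

E, G#, C are the tones of a C augmented triad (C–E–G#), making C the root.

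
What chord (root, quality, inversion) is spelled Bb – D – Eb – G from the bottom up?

The pitch classes Bb, D, Eb, G arrange in thirds as Eb–G–Bb–D: an Eb major seventh chord.
The lowest note is Bb, the fifth of the chord, so this is second inversion (figured bass 4/3).

Eb major seventh, second inversion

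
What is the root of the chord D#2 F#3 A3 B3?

B

D#, F#, A, B are the tones of a B dominant seventh chord (B–D#–F#–A), making B the root.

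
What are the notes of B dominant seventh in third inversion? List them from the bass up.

B dominant seventh is B–D#–F#–A. Third inversion puts the seventh (A) in the bass, with the remaining tones above: A, B, D#, F#.

A, B, D#, F#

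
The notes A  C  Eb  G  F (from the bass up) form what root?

The distinct letter names are A, C, Eb, G, F. Arranged as a stack of thirds they read F–A–C–Eb–G, so F is the root (an F dominant ninth chord).

F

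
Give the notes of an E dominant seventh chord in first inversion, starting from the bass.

G#, B, D, E

E dominant seventh is E–G#–B–D. First inversion puts the third (G#) in the bass, with the remaining tones above: G#, B, D, E.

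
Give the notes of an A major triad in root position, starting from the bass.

The chord tones are A–C#–E. With the root (A) lowest for root position: A, C#, E.

A, C#, E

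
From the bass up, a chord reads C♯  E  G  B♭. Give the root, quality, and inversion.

The distinct note names are C#, E, G, Bb. Stacked in thirds they read C#–E–G–Bb, which is a diminished seventh chord on C#.
The lowest note is C#, the root of the chord, so this is root position (figured bass 7).

C# diminished seventh, root position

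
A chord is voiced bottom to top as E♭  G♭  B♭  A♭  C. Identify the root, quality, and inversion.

Ab dominant ninth, second inversion

Reducing to letter names: Eb, Gb, Bb, Ab, C. These stack in thirds as Ab–C–Eb–Gb–Bb — an Ab dominant ninth chord.
Eb is the fifth of Ab dominant ninth; fifth in the bass means second inversion.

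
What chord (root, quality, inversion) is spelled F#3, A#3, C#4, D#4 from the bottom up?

D# minor seventh, first inversion

The pitch classes F#, A#, C#, D# arrange in thirds as D#–F#–A#–C#: a D# minor seventh chord.
With the third (F#) in the bass, the chord is in first inversion (figured bass 6/5).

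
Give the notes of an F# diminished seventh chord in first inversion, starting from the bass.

Spelling F# diminished seventh: F#–A–C–Eb. In first inversion the third is bass, giving A, C, Eb, F# from the bottom.

A, C, Eb, F#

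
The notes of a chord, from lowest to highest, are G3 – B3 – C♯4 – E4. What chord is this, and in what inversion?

C# half-diminished seventh, second inversion

The pitch classes G, B, C#, E arrange in thirds as C#–E–G–B: a C# half-diminished seventh chord.
With the fifth (G) in the bass, the chord is in second inversion (figured bass 4/3).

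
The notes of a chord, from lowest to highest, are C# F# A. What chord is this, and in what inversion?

F# minor, second inversion

Reducing to letter names: C#, F#, A. These stack in thirds as F#–A–C# — an F# minor triad.
The lowest note is C#, the fifth of the chord, so this is second inversion (figured bass 6/4).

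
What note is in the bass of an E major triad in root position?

E

E major is E–G#–B. Root position places the root in the bass: E.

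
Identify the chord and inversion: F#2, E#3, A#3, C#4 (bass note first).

F# major seventh, root position

The distinct note names are F#, E#, A#, C#. Stacked in thirds they read F#–A#–C#–E#, which is a major seventh chord on F#.
F# is the root of F# major seventh; root in the bass means root position (figured bass 7).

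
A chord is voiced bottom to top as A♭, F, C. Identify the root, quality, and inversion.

F minor, first inversion

The distinct note names are Ab, F, C. Stacked in thirds they read F–Ab–C, which is a minor triad on F.
With the third (Ab) in the bass, the chord is in first inversion (figured bass 6).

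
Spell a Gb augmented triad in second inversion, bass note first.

D, Gb, Bb

The chord tones are Gb–Bb–D. With the fifth (D) lowest for second inversion: D, Gb, Bb.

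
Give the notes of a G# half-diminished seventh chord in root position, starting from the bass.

The chord tones are G#–B–D–F#. With the root (G#) lowest for root position: G#, B, D, F#.

G#, B, D, F#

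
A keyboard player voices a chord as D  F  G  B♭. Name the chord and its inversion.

Reducing to letter names: D, F, G, Bb. These stack in thirds as G–Bb–D–F — a G minor seventh chord.
With the fifth (D) in the bass, the chord is in second inversion (figured bass 4/3).

G minor seventh, second inversion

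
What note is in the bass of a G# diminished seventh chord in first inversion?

B

In first inversion the third is lowest. For G# diminished seventh (G#–B–D–F) that is B.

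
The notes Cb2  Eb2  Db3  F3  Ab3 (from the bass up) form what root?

Cb, Eb, Db, F, Ab are the tones of a Db dominant ninth chord (Db–F–Ab–Cb–Eb), making Db the root.

Db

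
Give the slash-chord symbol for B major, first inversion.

First inversion of B major has the third (D#) in the bass. As a slash chord: BM/D#.

BM/D#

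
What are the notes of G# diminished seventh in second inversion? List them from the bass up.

The chord tones are G#–B–D–F. With the fifth (D) lowest for second inversion: D, F, G#, B.

D, F, G#, B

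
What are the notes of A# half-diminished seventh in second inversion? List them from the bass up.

A# half-diminished seventh is A#–C#–E–G#. Second inversion puts the fifth (E) in the bass, with the remaining tones above: E, G#, A#, C#.

E, G#, A#, C#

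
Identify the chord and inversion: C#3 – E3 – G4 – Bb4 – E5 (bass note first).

The distinct note names are C#, E, G, Bb. Stacked in thirds they read C#–E–G–Bb, which is a diminished seventh chord on C#.
C# is the root of C# diminished seventh; root in the bass means root position (figured bass 7).

C# diminished seventh, root position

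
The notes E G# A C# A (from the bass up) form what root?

A

E, G#, A, C# are the tones of an A major seventh chord (A–C#–E–G#), making A the root.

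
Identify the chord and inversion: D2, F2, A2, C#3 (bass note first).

D minor-major seventh, root position

The pitch classes D, F, A, C# arrange in thirds as D–F–A–C#: a D minor-major seventh chord.
D is the root of D minor-major seventh; root in the bass means root position (figured bass 7).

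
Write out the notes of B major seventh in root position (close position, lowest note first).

B, D#, F#, A#

B major seventh is B–D#–F#–A#. Root position puts the root (B) in the bass, with the remaining tones above: B, D#, F#, A#.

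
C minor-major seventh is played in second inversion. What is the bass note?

G

In second inversion the fifth is lowest. For C minor-major seventh (C–Eb–G–B) that is G.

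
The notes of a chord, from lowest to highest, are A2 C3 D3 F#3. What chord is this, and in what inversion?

The pitch classes A, C, D, F# arrange in thirds as D–F#–A–C: a D dominant seventh chord.
With the fifth (A) in the bass, the chord is in second inversion (figured bass 4/3).

D dominant seventh, second inversion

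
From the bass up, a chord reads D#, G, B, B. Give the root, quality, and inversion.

G augmented, second inversion

The distinct note names are D#, G, B. Stacked in thirds they read G–B–D#, which is an augmented triad on G.
With the fifth (D#) in the bass, the chord is in second inversion (figured bass 6/4).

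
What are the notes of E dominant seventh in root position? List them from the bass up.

E dominant seventh is E–G#–B–D. Root position puts the root (E) in the bass, with the remaining tones above: E, G#, B, D.

E, G#, B, D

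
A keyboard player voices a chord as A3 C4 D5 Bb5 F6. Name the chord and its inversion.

Bb major ninth, third inversion

The distinct note names are A, C, D, Bb, F. Stacked in thirds they read Bb–D–F–A–C, which is a major ninth chord on Bb.
A is the seventh of Bb major ninth; seventh in the bass means third inversion.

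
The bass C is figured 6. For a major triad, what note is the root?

Ab

The figures 6 mean the third of the chord is in the bass. If C is the third of a major triad, the root is Ab (chord tones Ab–C–Eb).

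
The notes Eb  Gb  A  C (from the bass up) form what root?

A

Reordering Eb, Gb, A, C into stacked thirds gives A–C–Eb–Gb; the bottom of that stack, A, is the root.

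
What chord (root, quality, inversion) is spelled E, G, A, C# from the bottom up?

Reducing to letter names: E, G, A, C#. These stack in thirds as A–C#–E–G — an A dominant seventh chord.
With the fifth (E) in the bass, the chord is in second inversion (figured bass 4/3).

A dominant seventh, second inversion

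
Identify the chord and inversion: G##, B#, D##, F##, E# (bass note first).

Reducing to letter names: G##, B#, D##, F##, E#. These stack in thirds as E#–G##–B#–D##–F## — an E# major ninth chord.
G## is the third of E# major ninth; third in the bass means first inversion.

E# major ninth, first inversion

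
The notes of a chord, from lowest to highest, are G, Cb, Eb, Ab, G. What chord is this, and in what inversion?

The distinct note names are G, Cb, Eb, Ab. Stacked in thirds they read Ab–Cb–Eb–G, which is a minor-major seventh chord on Ab.
G is the seventh of Ab minor-major seventh; seventh in the bass means third inversion (figured bass 4/2).

Ab minor-major seventh, third inversion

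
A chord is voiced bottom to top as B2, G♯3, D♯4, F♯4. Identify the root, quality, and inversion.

The pitch classes B, G#, D#, F# arrange in thirds as G#–B–D#–F#: a G# minor seventh chord.
The lowest note is B, the third of the chord, so this is first inversion (figured bass 6/5).

G# minor seventh, first inversion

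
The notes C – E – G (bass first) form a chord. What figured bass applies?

The notes C, E, G stack in thirds as C–E–G — a C major triad. The bass C is the root, so this is root position: figured 5/3.

5/3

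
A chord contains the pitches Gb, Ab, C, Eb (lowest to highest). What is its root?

Reordering Gb, Ab, C, Eb into stacked thirds gives Ab–C–Eb–Gb; the bottom of that stack, Ab, is the root.

Ab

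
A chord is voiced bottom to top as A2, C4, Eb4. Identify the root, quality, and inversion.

The distinct note names are A, C, Eb. Stacked in thirds they read A–C–Eb, which is a diminished triad on A.
The lowest note is A, the root of the chord, so this is root position (figured bass 5/3).

A diminished, root position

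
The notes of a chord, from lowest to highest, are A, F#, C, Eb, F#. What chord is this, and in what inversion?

The pitch classes A, F#, C, Eb arrange in thirds as F#–A–C–Eb: an F# diminished seventh chord.
With the third (A) in the bass, the chord is in first inversion (figured bass 6/5).

F# diminished seventh, first inversion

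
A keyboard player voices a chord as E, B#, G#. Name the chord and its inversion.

Reducing to letter names: E, B#, G#. These stack in thirds as E–G#–B# — an E augmented triad.
With the root (E) in the bass, the chord is in root position (figured bass 5/3).

E augmented, root position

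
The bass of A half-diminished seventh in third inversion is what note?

The seventh of A half-diminished seventh (A–C–Eb–G) is G; that is the bass in third inversion.

G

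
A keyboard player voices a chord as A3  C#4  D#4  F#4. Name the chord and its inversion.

The distinct note names are A, C#, D#, F#. Stacked in thirds they read D#–F#–A–C#, which is a half-diminished seventh chord on D#.
With the fifth (A) in the bass, the chord is in second inversion (figured bass 4/3).

D# half-diminished seventh, second inversion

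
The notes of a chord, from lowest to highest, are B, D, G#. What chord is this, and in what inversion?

G# diminished, first inversion

Reducing to letter names: B, D, G#. These stack in thirds as G#–B–D — a G# diminished triad.
The lowest note is B, the third of the chord, so this is first inversion (figured bass 6).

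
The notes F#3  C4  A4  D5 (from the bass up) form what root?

Reordering F#, C, A, D into stacked thirds gives D–F#–A–C; the bottom of that stack, D, is the root.

D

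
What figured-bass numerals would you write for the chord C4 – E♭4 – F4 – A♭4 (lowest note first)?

The notes C, Eb, F, Ab stack in thirds as F–Ab–C–Eb — an F minor seventh chord. The bass C is the fifth, so this is second inversion: figured 4/3.

4/3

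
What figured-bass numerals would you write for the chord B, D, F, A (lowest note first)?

7

The notes B, D, F, A stack in thirds as B–D–F–A — a B half-diminished seventh chord. The bass B is the root, so this is root position: figured 7.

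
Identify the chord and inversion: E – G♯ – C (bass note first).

The pitch classes E, G#, C arrange in thirds as C–E–G#: a C augmented triad.
The lowest note is E, the third of the chord, so this is first inversion (figured bass 6).

C augmented, first inversion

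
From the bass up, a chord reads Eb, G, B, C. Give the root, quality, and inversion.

The pitch classes Eb, G, B, C arrange in thirds as C–Eb–G–B: a C minor-major seventh chord.
With the third (Eb) in the bass, the chord is in first inversion (figured bass 6/5).

C minor-major seventh, first inversion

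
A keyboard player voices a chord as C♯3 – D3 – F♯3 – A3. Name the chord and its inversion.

D major seventh, third inversion

The distinct note names are C#, D, F#, A. Stacked in thirds they read D–F#–A–C#, which is a major seventh chord on D.
With the seventh (C#) in the bass, the chord is in third inversion (figured bass 4/2).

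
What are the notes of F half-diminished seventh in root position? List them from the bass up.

F, Ab, Cb, Eb

Spelling F half-diminished seventh: F–Ab–Cb–Eb. In root position the root is bass, giving F, Ab, Cb, Eb from the bottom.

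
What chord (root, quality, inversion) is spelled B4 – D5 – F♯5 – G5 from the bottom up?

The pitch classes B, D, F#, G arrange in thirds as G–B–D–F#: a G major seventh chord.
With the third (B) in the bass, the chord is in first inversion (figured bass 6/5).

G major seventh, first inversion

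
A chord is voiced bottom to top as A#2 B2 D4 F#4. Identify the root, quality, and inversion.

Reducing to letter names: A#, B, D, F#. These stack in thirds as B–D–F#–A# — a B minor-major seventh chord.
The lowest note is A#, the seventh of the chord, so this is third inversion (figured bass 4/2).

B minor-major seventh, third inversion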